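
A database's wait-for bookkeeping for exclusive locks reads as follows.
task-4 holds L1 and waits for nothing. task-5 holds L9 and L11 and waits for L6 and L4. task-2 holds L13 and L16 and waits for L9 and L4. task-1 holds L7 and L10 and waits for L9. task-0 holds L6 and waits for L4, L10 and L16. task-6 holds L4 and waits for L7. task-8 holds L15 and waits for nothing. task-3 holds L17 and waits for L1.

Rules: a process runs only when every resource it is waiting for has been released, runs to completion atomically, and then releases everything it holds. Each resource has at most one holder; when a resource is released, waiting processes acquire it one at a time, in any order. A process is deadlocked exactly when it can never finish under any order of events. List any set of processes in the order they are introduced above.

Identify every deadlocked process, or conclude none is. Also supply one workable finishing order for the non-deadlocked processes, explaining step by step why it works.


Deadlocked: task-5, task-2, task-1, task-0 and task-6.
Key observation: the wait chain closes on itself along task-5 -> task-0 -> task-2 -> task-5; task-1 and task-6 are caught in further circular waits.
A valid finishing order for the others: task-8, task-4, task-3.
Step-by-step check:
  run task-8 (it waits on nothing); releases L15
  run task-4 (it waits on nothing); releases L1
  task-3: everything it awaited (L1) is free; runs, freeing L17


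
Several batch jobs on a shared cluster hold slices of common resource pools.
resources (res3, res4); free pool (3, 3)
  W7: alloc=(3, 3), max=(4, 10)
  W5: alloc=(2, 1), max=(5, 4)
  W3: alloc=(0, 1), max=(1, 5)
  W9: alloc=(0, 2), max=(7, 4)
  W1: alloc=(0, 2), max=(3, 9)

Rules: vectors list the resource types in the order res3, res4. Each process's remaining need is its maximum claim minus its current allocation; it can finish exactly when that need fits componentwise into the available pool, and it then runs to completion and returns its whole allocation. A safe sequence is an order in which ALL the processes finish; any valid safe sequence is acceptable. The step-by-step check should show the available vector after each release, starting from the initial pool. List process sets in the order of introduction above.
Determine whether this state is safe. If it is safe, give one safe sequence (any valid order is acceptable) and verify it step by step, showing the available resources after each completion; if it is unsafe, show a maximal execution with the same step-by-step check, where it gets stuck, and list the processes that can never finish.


UNSAFE — no complete ordering exists.
Key observation: after W5, W3 the pool peaks at (5, 5), and each blocked process is short somewhere: W7 on res4; W9 on res3; W1 on res4.
The run W5, W3 cannot be extended any further. Walking it through:
  pool = (3, 3)
  run W5 (needs (3, 3), free (3, 3)); after release of (2, 1) the pool is (5, 4)
  run W3 (needs (1, 4), free (5, 4)); after release of (0, 1) the pool is (5, 5)
  blocked: W7 wants (1, 7), pool (5, 5) — not enough res4
  blocked: W9 wants (7, 2), pool (5, 5) — not enough res3
  blocked: W1 wants (3, 7), pool (5, 5) — not enough res4
Processes that can never finish: W7, W9 and W1.


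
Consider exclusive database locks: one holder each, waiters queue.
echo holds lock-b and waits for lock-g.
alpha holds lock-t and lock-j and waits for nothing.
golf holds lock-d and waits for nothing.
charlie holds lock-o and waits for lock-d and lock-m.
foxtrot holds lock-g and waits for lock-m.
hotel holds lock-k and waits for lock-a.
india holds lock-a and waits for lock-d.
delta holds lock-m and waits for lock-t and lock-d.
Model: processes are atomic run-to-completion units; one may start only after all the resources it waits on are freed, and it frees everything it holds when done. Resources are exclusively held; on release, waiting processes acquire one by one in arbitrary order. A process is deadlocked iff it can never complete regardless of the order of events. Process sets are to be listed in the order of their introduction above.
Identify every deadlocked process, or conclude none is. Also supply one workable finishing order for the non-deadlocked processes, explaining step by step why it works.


No process is deadlocked.
Key observation: the wait graph is acyclic; completion cascades from the unblocked processes through everyone else.
A valid finishing order for the others: golf, alpha, delta, foxtrot, india, echo, hotel, charlie.
Check, step by step:
  run golf (it waits on nothing); releases lock-d
  run alpha (it waits on nothing); releases lock-t and lock-j
  run delta (all its waits — lock-t and lock-d — are resolved); releases lock-m
  run foxtrot (all its waits — lock-m — are resolved); releases lock-g
  run india (all its waits — lock-d — are resolved); releases lock-a
  run echo (all its waits — lock-g — are resolved); releases lock-b
  run hotel (all its waits — lock-a — are resolved); releases lock-k
  run charlie (all its waits — lock-d and lock-m — are resolved); releases lock-o


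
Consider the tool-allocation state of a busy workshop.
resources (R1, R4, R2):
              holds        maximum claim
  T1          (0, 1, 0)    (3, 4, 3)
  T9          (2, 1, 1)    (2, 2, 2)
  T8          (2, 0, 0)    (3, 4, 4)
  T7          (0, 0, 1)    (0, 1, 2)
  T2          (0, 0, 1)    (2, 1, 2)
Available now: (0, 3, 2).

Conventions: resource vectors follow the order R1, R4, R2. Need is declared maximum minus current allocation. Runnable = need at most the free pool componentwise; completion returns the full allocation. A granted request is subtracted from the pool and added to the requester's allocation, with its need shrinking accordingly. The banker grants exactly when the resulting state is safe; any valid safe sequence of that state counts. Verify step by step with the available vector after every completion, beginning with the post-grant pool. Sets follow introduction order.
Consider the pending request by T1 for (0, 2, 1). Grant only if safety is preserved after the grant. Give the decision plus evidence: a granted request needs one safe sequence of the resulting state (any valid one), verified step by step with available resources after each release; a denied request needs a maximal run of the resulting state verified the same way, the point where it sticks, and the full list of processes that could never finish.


DENY: after the grant no complete ordering would exist.
Key observation: after T9, T7, T2 the pool peaks at (2, 2, 4), and each blocked process is short somewhere: T1 on R1; T8 on R4.
After a pretend grant, a maximal execution: T9, T7, T2 — then nothing else fits. Verifying each step:
  pool = (0, 1, 1)
  run T9 (needs (0, 1, 1), free (0, 1, 1)); after release of (2, 1, 1) the pool is (2, 2, 2)
  run T7 (needs (0, 1, 1), free (2, 2, 2)); after release of (0, 0, 1) the pool is (2, 2, 3)
  run T2 (needs (2, 1, 1), free (2, 2, 3)); after release of (0, 0, 1) the pool is (2, 2, 4)
  T1 cannot run: need (3, 1, 2) vs free (2, 2, 4) (insufficient R1)
  T8 cannot run: need (1, 4, 4) vs free (2, 2, 4) (insufficient R4)
Processes that could never finish after the grant: T1 and T8.


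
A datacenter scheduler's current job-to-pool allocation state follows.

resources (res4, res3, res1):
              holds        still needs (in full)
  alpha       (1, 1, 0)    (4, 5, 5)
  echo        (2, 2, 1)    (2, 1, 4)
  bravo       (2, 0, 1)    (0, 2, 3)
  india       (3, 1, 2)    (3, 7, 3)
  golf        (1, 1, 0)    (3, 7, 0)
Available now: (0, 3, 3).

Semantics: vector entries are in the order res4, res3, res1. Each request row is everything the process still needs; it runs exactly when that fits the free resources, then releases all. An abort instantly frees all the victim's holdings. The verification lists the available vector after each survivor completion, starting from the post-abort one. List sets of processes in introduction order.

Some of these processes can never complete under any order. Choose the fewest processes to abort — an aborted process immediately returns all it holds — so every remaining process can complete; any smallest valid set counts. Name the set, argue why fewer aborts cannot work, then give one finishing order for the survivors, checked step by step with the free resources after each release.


Minimum abort set: golf.
Key observation: india was stuck for good until golf gave back (1, 1, 0); in the order shown it finishes at step 4.
Minimality: the empty abort set fails — the state is deadlocked as it stands.
The survivors complete as bravo, echo, alpha, india. Verifying each step (starting from the post-abort pool):
  pool = (1, 4, 3)
  bravo: need (0, 2, 3) fits (1, 4, 3); releases (2, 0, 1), pool now (3, 4, 4)
  echo: need (2, 1, 4) fits (3, 4, 4); releases (2, 2, 1), pool now (5, 6, 5)
  alpha: need (4, 5, 5) fits (5, 6, 5); releases (1, 1, 0), pool now (6, 7, 5)
  india: need (3, 7, 3) fits (6, 7, 5); releases (3, 1, 2), pool now (9, 8, 7)


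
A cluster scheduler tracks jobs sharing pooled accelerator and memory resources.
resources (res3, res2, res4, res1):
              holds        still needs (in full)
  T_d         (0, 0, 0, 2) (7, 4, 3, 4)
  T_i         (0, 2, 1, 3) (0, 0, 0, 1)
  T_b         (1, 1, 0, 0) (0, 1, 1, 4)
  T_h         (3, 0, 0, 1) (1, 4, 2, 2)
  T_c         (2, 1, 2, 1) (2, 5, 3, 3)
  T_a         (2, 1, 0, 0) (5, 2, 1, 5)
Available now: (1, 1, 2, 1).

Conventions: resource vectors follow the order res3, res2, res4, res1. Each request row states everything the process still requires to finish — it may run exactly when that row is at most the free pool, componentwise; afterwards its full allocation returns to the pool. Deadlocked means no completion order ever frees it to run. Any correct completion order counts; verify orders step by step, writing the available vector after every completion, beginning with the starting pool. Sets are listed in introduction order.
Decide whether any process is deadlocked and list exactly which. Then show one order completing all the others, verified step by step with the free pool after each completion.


No process is deadlocked.
Key observation: T_i leads a chain of completions in which each release enables another process.
A valid finishing order for the others: T_i, T_b, T_h, T_a, T_d, T_c. Check, step by step:
  pool = (1, 1, 2, 1)
  run T_i (needs (0, 0, 0, 1), free (1, 1, 2, 1)); after release of (0, 2, 1, 3) the pool is (1, 3, 3, 4)
  run T_b (needs (0, 1, 1, 4), free (1, 3, 3, 4)); after release of (1, 1, 0, 0) the pool is (2, 4, 3, 4)
  run T_h (needs (1, 4, 2, 2), free (2, 4, 3, 4)); after release of (3, 0, 0, 1) the pool is (5, 4, 3, 5)
  run T_a (needs (5, 2, 1, 5), free (5, 4, 3, 5)); after release of (2, 1, 0, 0) the pool is (7, 5, 3, 5)
  run T_d (needs (7, 4, 3, 4), free (7, 5, 3, 5)); after release of (0, 0, 0, 2) the pool is (7, 5, 3, 7)
  run T_c (needs (2, 5, 3, 3), free (7, 5, 3, 7)); after release of (2, 1, 2, 1) the pool is (9, 6, 5, 8)


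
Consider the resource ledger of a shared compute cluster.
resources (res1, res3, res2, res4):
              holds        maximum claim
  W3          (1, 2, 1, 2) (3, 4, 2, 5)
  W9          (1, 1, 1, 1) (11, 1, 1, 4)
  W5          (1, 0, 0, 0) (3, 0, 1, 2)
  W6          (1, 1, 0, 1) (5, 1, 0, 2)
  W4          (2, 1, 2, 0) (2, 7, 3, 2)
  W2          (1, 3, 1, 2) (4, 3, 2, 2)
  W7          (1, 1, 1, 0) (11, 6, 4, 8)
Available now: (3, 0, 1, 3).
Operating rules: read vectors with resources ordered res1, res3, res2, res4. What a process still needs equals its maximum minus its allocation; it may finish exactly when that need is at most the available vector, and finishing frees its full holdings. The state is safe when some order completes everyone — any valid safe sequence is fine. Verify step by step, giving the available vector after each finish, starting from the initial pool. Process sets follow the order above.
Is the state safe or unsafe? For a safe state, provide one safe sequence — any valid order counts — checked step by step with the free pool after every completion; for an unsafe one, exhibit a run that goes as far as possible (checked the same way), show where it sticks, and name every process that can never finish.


UNSAFE — no complete ordering exists.
Key observation: once W2, W3, W5, W6, W4 finish, the pool peaks at (9, 7, 5, 8) — and every remaining process still needs more res1 than that.
The run W2, W3, W5, W6, W4 cannot be extended any further. Walking it through:
  pool = (3, 0, 1, 3)
  run W2 (needs (3, 0, 1, 0), free (3, 0, 1, 3)); after release of (1, 3, 1, 2) the pool is (4, 3, 2, 5)
  run W3 (needs (2, 2, 1, 3), free (4, 3, 2, 5)); after release of (1, 2, 1, 2) the pool is (5, 5, 3, 7)
  run W5 (needs (2, 0, 1, 2), free (5, 5, 3, 7)); after release of (1, 0, 0, 0) the pool is (6, 5, 3, 7)
  run W6 (needs (4, 0, 0, 1), free (6, 5, 3, 7)); after release of (1, 1, 0, 1) the pool is (7, 6, 3, 8)
  run W4 (needs (0, 6, 1, 2), free (7, 6, 3, 8)); after release of (2, 1, 2, 0) the pool is (9, 7, 5, 8)
  blocked: W9 wants (10, 0, 0, 3), pool (9, 7, 5, 8) — not enough res1
  blocked: W7 wants (10, 5, 3, 8), pool (9, 7, 5, 8) — not enough res1
Permanently blocked: W9 and W7.


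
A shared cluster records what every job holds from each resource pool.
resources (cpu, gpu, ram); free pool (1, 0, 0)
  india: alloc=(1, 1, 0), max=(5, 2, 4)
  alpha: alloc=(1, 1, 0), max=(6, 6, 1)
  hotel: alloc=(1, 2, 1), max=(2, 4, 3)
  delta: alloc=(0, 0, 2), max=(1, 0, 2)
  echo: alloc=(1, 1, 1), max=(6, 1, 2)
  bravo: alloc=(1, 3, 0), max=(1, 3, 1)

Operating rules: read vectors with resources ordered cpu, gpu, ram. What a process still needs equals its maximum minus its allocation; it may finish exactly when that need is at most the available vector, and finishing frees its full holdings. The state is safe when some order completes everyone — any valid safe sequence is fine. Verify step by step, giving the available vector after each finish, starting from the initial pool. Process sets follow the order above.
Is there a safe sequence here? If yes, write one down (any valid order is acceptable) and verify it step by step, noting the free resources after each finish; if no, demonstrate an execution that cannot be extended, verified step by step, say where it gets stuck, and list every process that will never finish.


UNSAFE.
Key observation: cpu is the bottleneck — with delta, bravo, hotel done the pool holds (3, 5, 3), short of every remaining need.
The run delta, bravo, hotel cannot be extended any further. Step-by-step check:
  pool = (1, 0, 0)
  delta: need (1, 0, 0) fits (1, 0, 0); releases (0, 0, 2), pool now (1, 0, 2)
  bravo: need (0, 0, 1) fits (1, 0, 2); releases (1, 3, 0), pool now (2, 3, 2)
  hotel: need (1, 2, 2) fits (2, 3, 2); releases (1, 2, 1), pool now (3, 5, 3)
  india still needs (4, 1, 4) but only (3, 5, 3) is free — short on cpu and ram
  alpha still needs (5, 5, 1) but only (3, 5, 3) is free — short on cpu
  echo still needs (5, 0, 1) but only (3, 5, 3) is free — short on cpu
Never able to finish: india, alpha and echo.


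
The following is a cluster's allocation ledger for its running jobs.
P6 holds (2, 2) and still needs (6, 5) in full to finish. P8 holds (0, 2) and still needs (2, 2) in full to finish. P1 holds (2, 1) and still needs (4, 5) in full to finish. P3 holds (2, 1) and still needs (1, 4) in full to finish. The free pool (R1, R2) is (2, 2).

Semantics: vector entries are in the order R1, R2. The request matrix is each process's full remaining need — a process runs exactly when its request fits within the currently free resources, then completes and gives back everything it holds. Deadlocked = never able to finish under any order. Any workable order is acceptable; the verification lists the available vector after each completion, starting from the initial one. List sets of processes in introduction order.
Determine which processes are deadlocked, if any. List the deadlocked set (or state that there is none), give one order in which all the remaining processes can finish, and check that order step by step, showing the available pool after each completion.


No process is deadlocked.
Key observation: the pool covers P8 at once, and every later process fits after earlier releases.
A valid finishing order for the others: P8, P3, P1, P6. Step-by-step check:
  pool = (2, 2)
  run P8 (needs (2, 2), free (2, 2)); after release of (0, 2) the pool is (2, 4)
  run P3 (needs (1, 4), free (2, 4)); after release of (2, 1) the pool is (4, 5)
  run P1 (needs (4, 5), free (4, 5)); after release of (2, 1) the pool is (6, 6)
  run P6 (needs (6, 5), free (6, 6)); after release of (2, 2) the pool is (8, 8)


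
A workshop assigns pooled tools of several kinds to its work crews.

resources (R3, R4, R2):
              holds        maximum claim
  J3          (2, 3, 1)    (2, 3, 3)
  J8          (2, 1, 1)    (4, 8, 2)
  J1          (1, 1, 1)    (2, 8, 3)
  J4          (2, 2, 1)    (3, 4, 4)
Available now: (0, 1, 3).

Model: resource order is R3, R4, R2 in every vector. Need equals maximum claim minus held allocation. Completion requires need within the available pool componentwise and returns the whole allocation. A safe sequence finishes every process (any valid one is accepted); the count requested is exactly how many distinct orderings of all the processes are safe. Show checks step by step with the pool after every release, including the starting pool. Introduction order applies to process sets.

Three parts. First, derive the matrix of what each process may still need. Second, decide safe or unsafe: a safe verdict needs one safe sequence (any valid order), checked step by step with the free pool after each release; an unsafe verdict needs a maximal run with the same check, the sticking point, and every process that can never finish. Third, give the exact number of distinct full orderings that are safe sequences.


(1) Outstanding need per process (order R3, R4, R2):
  J3: (0, 0, 2)
  J8: (2, 7, 1)
  J1: (1, 7, 2)
  J4: (1, 2, 3)
(2) The state is UNSAFE.
Key observation: even finishing J3, J4 leaves just (4, 6, 5) free — too little R4 for any of the remaining processes.
Going as far as possible: J3, J4; after that, nothing fits. Verifying each step:
  pool = (0, 1, 3)
  run J3 (needs (0, 0, 2), free (0, 1, 3)); after release of (2, 3, 1) the pool is (2, 4, 4)
  run J4 (needs (1, 2, 3), free (2, 4, 4)); after release of (2, 2, 1) the pool is (4, 6, 5)
  blocked: J8 wants (2, 7, 1), pool (4, 6, 5) — not enough R4
  blocked: J1 wants (1, 7, 2), pool (4, 6, 5) — not enough R4
Permanently blocked: J8 and J1.
(3) Exactly 0 of the possible complete orderings are safe sequences.


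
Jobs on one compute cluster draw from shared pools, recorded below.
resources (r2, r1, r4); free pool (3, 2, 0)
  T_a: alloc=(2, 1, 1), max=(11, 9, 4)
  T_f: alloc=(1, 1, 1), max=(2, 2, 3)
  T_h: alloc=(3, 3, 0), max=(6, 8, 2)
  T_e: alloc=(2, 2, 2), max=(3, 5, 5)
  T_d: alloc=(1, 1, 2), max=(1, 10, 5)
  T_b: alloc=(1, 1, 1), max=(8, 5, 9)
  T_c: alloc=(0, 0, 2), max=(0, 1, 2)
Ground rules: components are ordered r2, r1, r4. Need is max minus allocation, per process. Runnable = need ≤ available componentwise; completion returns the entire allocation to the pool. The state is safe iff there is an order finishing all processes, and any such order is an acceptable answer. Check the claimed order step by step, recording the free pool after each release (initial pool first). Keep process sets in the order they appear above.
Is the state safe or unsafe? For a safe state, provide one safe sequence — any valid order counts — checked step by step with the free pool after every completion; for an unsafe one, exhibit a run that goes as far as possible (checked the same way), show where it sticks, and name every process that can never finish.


SAFE. One safe sequence: T_c, T_f, T_e, T_h, T_a, T_d, T_b.
Key observation: the order's first zero-slack moment is T_f ((1, 1, 2) needed, (3, 2, 2) free — a requested resource with nothing to spare).
Check, step by step:
  pool = (3, 2, 0)
  T_c: need (0, 1, 0) fits (3, 2, 0); releases (0, 0, 2), pool now (3, 2, 2)
  T_f: need (1, 1, 2) fits (3, 2, 2); releases (1, 1, 1), pool now (4, 3, 3)
  T_e: need (1, 3, 3) fits (4, 3, 3); releases (2, 2, 2), pool now (6, 5, 5)
  T_h: need (3, 5, 2) fits (6, 5, 5); releases (3, 3, 0), pool now (9, 8, 5)
  T_a: need (9, 8, 3) fits (9, 8, 5); releases (2, 1, 1), pool now (11, 9, 6)
  T_d: need (0, 9, 3) fits (11, 9, 6); releases (1, 1, 2), pool now (12, 10, 8)
  T_b: need (7, 4, 8) fits (12, 10, 8); releases (1, 1, 1), pool now (13, 11, 9)


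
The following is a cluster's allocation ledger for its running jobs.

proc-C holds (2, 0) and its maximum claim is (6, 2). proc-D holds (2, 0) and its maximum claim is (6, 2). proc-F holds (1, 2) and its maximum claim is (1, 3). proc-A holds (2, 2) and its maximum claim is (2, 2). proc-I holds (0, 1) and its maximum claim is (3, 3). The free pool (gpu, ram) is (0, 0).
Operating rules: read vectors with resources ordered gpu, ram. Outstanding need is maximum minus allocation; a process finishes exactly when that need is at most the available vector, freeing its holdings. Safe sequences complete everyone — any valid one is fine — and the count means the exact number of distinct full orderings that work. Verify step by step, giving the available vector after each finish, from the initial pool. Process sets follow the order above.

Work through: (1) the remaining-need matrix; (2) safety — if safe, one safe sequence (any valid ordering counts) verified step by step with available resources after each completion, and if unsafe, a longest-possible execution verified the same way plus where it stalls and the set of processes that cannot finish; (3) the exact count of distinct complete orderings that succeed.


(1) Remaining need (order gpu, ram):
  proc-C: (4, 2)
  proc-D: (4, 2)
  proc-F: (0, 1)
  proc-A: (0, 0)
  proc-I: (3, 2)
(2) The state is UNSAFE.
Key observation: once proc-A, proc-F, proc-I finish, the pool peaks at (3, 5) — and every remaining process still needs more gpu than that.
The run proc-A, proc-F, proc-I cannot be extended any further. Step-by-step check:
  pool = (0, 0)
  run proc-A (needs (0, 0), free (0, 0)); after release of (2, 2) the pool is (2, 2)
  run proc-F (needs (0, 1), free (2, 2)); after release of (1, 2) the pool is (3, 4)
  run proc-I (needs (3, 2), free (3, 4)); after release of (0, 1) the pool is (3, 5)
  proc-C cannot run: need (4, 2) vs free (3, 5) (insufficient gpu)
  proc-D cannot run: need (4, 2) vs free (3, 5) (insufficient gpu)
Permanently blocked: proc-C and proc-D.
(3) Precisely 0 of the possible complete orderings are safe sequences.


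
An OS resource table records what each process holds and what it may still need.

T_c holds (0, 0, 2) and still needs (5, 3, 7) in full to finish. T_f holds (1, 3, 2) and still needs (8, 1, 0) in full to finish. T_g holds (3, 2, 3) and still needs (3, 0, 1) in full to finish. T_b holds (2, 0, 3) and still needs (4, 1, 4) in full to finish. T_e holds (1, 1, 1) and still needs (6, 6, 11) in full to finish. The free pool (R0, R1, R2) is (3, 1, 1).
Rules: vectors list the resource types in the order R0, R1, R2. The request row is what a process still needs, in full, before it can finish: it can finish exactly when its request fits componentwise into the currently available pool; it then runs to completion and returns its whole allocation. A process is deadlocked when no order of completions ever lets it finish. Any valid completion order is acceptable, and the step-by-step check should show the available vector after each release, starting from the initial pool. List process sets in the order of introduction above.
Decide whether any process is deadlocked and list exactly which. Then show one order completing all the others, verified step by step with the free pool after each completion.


The deadlocked set is empty.
Key observation: T_g leads a chain of completions in which each release enables another process.
A valid finishing order for the others: T_g, T_b, T_f, T_c, T_e. Step-by-step check:
  pool = (3, 1, 1)
  T_g: need (3, 0, 1) fits (3, 1, 1); releases (3, 2, 3), pool now (6, 3, 4)
  T_b: need (4, 1, 4) fits (6, 3, 4); releases (2, 0, 3), pool now (8, 3, 7)
  T_f: need (8, 1, 0) fits (8, 3, 7); releases (1, 3, 2), pool now (9, 6, 9)
  T_c: need (5, 3, 7) fits (9, 6, 9); releases (0, 0, 2), pool now (9, 6, 11)
  T_e: need (6, 6, 11) fits (9, 6, 11); releases (1, 1, 1), pool now (10, 7, 12)


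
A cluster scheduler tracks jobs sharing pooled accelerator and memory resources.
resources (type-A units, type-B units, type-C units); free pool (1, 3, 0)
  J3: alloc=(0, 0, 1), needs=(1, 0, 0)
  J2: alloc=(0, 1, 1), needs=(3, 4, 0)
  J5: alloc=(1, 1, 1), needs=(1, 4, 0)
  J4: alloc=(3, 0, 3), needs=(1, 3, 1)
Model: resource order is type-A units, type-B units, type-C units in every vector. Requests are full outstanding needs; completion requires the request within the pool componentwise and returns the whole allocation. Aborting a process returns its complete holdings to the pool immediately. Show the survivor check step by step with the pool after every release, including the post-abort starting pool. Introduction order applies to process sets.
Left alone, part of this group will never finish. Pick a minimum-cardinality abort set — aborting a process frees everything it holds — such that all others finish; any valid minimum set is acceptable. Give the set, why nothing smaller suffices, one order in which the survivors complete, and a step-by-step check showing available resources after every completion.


Minimum abort set: J2.
Key observation: the returned (0, 1, 1) from J2 is what brings J5 — unrunnable before, under any order — into play at step 2.
Why nothing smaller works: aborting no one leaves the state deadlocked as given.
One survivor order: J4, J5, J3. Walking it through (post-abort pool first):
  pool = (1, 4, 1)
  J4: need (1, 3, 1) fits (1, 4, 1); releases (3, 0, 3), pool now (4, 4, 4)
  J5: need (1, 4, 0) fits (4, 4, 4); releases (1, 1, 1), pool now (5, 5, 5)
  J3: need (1, 0, 0) fits (5, 5, 5); releases (0, 0, 1), pool now (5, 5, 6)


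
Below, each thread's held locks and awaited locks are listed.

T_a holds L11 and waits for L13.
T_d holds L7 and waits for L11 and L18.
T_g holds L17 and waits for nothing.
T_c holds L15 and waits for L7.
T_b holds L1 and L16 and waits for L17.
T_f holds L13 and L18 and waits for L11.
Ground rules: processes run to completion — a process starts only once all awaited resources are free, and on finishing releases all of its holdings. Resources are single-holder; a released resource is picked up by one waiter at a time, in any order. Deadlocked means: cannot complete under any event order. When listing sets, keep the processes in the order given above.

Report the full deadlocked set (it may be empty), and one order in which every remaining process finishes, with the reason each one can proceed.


Deadlocked set: T_a, T_d, T_c and T_f.
Key observation: the loop T_a -> T_f -> T_a blocks itself forever; T_d and T_c wait into the deadlock from upstream.
The rest can finish in the order T_g, T_b.
Step-by-step check:
  T_g waits on nothing -> runs at once and releases L17
  T_b: everything it awaited (L17) is free; runs, freeing L1 and L16


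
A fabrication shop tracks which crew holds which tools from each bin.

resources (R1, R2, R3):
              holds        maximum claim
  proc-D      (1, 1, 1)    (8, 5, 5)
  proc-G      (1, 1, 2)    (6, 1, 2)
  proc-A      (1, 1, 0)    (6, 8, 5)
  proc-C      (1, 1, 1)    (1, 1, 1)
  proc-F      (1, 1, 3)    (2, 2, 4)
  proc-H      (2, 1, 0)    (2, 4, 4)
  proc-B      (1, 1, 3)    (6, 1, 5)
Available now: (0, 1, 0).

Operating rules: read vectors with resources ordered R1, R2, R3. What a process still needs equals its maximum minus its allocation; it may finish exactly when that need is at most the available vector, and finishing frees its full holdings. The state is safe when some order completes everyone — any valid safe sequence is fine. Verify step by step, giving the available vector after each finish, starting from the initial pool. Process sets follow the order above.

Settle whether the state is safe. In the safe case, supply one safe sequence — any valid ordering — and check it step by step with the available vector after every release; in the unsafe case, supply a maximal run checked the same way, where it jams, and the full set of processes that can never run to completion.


The state is UNSAFE.
Key observation: once proc-C, proc-F, proc-H finish, the pool peaks at (4, 4, 4) — and every remaining process still needs more R1 than that.
The run proc-C, proc-F, proc-H cannot be extended any further. Check, step by step:
  pool = (0, 1, 0)
  proc-C: need (0, 0, 0) fits (0, 1, 0); releases (1, 1, 1), pool now (1, 2, 1)
  proc-F: need (1, 1, 1) fits (1, 2, 1); releases (1, 1, 3), pool now (2, 3, 4)
  proc-H: need (0, 3, 4) fits (2, 3, 4); releases (2, 1, 0), pool now (4, 4, 4)
  proc-D still needs (7, 4, 4) but only (4, 4, 4) is free — short on R1
  proc-G still needs (5, 0, 0) but only (4, 4, 4) is free — short on R1
  proc-A still needs (5, 7, 5) but only (4, 4, 4) is free — short on R1, R2 and R3
  proc-B still needs (5, 0, 2) but only (4, 4, 4) is free — short on R1
Processes that can never finish: proc-D, proc-G, proc-A and proc-B.


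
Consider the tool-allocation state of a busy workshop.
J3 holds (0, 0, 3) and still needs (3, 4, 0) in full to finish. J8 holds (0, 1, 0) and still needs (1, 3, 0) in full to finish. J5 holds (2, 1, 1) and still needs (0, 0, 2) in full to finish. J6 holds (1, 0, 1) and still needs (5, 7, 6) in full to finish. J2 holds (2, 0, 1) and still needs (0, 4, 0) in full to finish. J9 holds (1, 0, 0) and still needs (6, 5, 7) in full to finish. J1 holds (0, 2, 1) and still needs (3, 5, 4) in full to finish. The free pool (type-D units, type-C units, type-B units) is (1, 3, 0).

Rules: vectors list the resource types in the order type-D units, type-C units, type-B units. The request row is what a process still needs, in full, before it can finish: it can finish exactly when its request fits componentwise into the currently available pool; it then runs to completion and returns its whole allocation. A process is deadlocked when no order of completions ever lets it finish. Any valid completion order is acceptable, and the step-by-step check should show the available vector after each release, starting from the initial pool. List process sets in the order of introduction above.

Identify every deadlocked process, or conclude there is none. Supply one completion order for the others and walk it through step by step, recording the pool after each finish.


The deadlocked set is empty.
Key observation: J8 can run right away; the returned allocation unlocks the remaining processes in turn.
One completion order for the rest: J8, J2, J3, J5, J1, J6, J9. Step-by-step check:
  pool = (1, 3, 0)
  J8: need (1, 3, 0) fits (1, 3, 0); releases (0, 1, 0), pool now (1, 4, 0)
  J2: need (0, 4, 0) fits (1, 4, 0); releases (2, 0, 1), pool now (3, 4, 1)
  J3: need (3, 4, 0) fits (3, 4, 1); releases (0, 0, 3), pool now (3, 4, 4)
  J5: need (0, 0, 2) fits (3, 4, 4); releases (2, 1, 1), pool now (5, 5, 5)
  J1: need (3, 5, 4) fits (5, 5, 5); releases (0, 2, 1), pool now (5, 7, 6)
  J6: need (5, 7, 6) fits (5, 7, 6); releases (1, 0, 1), pool now (6, 7, 7)
  J9: need (6, 5, 7) fits (6, 7, 7); releases (1, 0, 0), pool now (7, 7, 7)


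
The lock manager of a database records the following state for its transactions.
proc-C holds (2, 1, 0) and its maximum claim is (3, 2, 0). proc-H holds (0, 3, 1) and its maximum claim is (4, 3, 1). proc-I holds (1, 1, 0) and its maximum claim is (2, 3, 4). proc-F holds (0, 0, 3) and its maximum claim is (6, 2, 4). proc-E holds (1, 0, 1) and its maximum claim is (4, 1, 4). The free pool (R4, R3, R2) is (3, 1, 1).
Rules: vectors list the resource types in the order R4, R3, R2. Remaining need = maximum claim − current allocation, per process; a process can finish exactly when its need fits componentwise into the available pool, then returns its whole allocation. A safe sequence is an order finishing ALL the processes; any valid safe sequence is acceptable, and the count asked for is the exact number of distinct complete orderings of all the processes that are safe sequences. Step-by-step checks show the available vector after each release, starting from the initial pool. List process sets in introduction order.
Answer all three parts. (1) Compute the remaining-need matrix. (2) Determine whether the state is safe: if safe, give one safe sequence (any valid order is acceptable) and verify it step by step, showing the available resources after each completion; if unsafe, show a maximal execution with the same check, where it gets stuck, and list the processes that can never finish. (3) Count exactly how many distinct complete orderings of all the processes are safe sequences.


(1) Outstanding need per process (order R4, R3, R2):
  proc-C: (1, 1, 0)
  proc-H: (4, 0, 0)
  proc-I: (1, 2, 4)
  proc-F: (6, 2, 1)
  proc-E: (3, 1, 3)
(2) The state is UNSAFE.
Key observation: after proc-C, proc-H the pool peaks at (5, 5, 2), and each blocked process is short somewhere: proc-I on R2; proc-F on R4; proc-E on R2.
Going as far as possible: proc-C, proc-H; after that, nothing fits. Walking it through:
  pool = (3, 1, 1)
  run proc-C (needs (1, 1, 0), free (3, 1, 1)); after release of (2, 1, 0) the pool is (5, 2, 1)
  run proc-H (needs (4, 0, 0), free (5, 2, 1)); after release of (0, 3, 1) the pool is (5, 5, 2)
  proc-I still needs (1, 2, 4) but only (5, 5, 2) is free — short on R2
  proc-F still needs (6, 2, 1) but only (5, 5, 2) is free — short on R4
  proc-E still needs (3, 1, 3) but only (5, 5, 2) is free — short on R2
Processes that can never finish: proc-I, proc-F and proc-E.
(3) Exactly 0 of the possible complete orderings are safe sequences.


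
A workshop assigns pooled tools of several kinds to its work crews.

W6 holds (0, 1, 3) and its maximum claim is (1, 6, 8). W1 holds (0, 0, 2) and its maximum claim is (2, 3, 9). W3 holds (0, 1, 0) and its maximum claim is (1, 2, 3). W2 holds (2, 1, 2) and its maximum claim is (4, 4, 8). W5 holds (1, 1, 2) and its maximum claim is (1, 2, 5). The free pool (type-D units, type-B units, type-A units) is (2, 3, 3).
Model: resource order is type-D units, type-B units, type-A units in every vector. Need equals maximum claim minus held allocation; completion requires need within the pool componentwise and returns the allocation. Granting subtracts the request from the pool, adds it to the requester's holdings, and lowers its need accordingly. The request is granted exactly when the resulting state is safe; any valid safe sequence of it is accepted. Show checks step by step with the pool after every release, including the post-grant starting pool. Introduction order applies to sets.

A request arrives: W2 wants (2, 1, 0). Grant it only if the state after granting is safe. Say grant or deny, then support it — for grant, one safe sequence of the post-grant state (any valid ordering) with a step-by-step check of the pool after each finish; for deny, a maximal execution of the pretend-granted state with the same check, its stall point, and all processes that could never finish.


DENY: after the grant no complete ordering would exist.
Key observation: after W5, W3 the pool peaks at (1, 4, 5), and each blocked process is short somewhere: W6 on type-B units; W1 on type-D units, type-A units; W2 on type-A units.
After a pretend grant, a maximal execution: W5, W3 — then nothing else fits. Step-by-step check:
  pool = (0, 2, 3)
  run W5 (needs (0, 1, 3), free (0, 2, 3)); after release of (1, 1, 2) the pool is (1, 3, 5)
  run W3 (needs (1, 1, 3), free (1, 3, 5)); after release of (0, 1, 0) the pool is (1, 4, 5)
  blocked: W6 wants (1, 5, 5), pool (1, 4, 5) — not enough type-B units
  blocked: W1 wants (2, 3, 7), pool (1, 4, 5) — not enough type-D units and type-A units
  blocked: W2 wants (0, 2, 6), pool (1, 4, 5) — not enough type-A units
Post-grant, the permanently blocked set is W6, W1 and W2.


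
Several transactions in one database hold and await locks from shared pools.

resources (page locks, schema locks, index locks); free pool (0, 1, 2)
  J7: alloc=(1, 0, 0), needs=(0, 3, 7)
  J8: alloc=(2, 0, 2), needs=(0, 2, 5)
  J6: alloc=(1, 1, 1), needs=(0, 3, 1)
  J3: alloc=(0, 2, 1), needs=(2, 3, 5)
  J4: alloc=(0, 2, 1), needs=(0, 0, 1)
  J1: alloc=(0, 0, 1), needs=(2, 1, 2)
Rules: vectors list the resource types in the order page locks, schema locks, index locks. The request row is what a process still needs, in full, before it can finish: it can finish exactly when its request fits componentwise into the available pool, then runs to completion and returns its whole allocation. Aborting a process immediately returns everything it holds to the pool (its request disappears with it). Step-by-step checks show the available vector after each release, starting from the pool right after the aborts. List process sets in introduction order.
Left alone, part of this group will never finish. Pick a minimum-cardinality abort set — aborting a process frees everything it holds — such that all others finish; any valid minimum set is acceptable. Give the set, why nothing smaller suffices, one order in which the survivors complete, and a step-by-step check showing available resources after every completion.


Abort J7.
Key observation: J1 had no path to completion before; after the abort of J7 ((1, 0, 0) returned), step 3 is where it fits.
Why nothing smaller works: aborting no one leaves the state deadlocked as given.
Survivors finish in the order: J4, J6, J1, J8, J3. Step-by-step check (pool after the aborts first):
  pool = (1, 1, 2)
  J4: need (0, 0, 1) fits (1, 1, 2); releases (0, 2, 1), pool now (1, 3, 3)
  J6: need (0, 3, 1) fits (1, 3, 3); releases (1, 1, 1), pool now (2, 4, 4)
  J1: need (2, 1, 2) fits (2, 4, 4); releases (0, 0, 1), pool now (2, 4, 5)
  J8: need (0, 2, 5) fits (2, 4, 5); releases (2, 0, 2), pool now (4, 4, 7)
  J3: need (2, 3, 5) fits (4, 4, 7); releases (0, 2, 1), pool now (4, 6, 8)


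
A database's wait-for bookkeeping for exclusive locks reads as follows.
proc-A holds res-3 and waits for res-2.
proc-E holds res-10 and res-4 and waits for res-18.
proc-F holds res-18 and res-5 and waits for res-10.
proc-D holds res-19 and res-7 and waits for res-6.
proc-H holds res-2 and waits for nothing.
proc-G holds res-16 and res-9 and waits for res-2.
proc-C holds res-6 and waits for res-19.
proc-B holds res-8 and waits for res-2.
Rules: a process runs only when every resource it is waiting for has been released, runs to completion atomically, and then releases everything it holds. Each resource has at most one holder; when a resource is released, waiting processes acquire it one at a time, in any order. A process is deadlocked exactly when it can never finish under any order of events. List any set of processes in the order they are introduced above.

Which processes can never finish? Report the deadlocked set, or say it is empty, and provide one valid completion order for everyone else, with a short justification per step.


Deadlocked set: proc-E, proc-F, proc-D and proc-C.
Key observation: the loop proc-E -> proc-F -> proc-E blocks itself forever; proc-D and proc-C are caught in further circular waits.
A valid finishing order for the others: proc-H, proc-B, proc-A, proc-G.
Check, step by step:
  run proc-H (it waits on nothing); releases res-2
  run proc-B (all its waits — res-2 — are resolved); releases res-8
  run proc-A (all its waits — res-2 — are resolved); releases res-3
  run proc-G (all its waits — res-2 — are resolved); releases res-16 and res-9


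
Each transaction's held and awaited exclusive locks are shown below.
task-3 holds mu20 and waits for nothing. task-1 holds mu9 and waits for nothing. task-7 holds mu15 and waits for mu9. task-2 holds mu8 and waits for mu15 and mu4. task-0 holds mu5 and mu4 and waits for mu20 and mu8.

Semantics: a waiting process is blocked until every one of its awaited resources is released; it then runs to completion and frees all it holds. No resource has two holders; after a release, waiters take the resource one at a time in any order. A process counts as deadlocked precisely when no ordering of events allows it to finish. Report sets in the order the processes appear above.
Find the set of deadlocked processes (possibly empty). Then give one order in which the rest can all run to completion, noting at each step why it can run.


The deadlocked set is task-2 and task-0.
Key observation: the wait chain closes on itself along task-2 -> task-0 -> task-2; no other process is dragged down with it.
One completion order for the rest: task-3, task-1, task-7.
Step-by-step check:
  task-3 waits on nothing -> runs at once and releases mu20
  task-1 waits on nothing -> runs at once and releases mu9
  run task-7 (all its waits — mu9 — are resolved); releases mu15
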